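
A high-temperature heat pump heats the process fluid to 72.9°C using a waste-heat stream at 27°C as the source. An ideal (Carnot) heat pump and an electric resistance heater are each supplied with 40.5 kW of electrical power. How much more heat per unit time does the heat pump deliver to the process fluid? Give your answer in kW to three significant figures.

In absolute terms T_C = 300.15 K and T_H = 346.05 K, so ΔT = 45.90 K.
COP_Carnot = T_H/ΔT = 346.05/45.90 = 7.539.
The heat pump delivers Q̇_H = COP × Ẇ = 305.3 kW; the resistance heater delivers Ẇ = 40.50 kW.
Extra = (COP − 1)·Ẇ = 264.8 kW.

265 kW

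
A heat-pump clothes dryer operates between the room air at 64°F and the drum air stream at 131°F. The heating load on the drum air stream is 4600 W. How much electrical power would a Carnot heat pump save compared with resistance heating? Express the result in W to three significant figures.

In absolute terms T_C = 290.93 K and T_H = 328.15 K, so ΔT = 37.22 K.
COP_Carnot = T_H/ΔT = 328.15/37.22 = 8.816.
Resistance heating needs Ẇ_res = Q̇_H = 4600 W; the reversible heat pump needs only Ẇ_hp = Q̇_H/COP = 521.8 W.
Saving = 4600 − 521.8 = 4078 W.

4080 W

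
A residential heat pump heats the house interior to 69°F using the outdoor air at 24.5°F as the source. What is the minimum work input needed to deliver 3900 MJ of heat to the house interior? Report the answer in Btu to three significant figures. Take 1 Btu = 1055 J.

311000 Btu

In absolute terms T_C = 268.98 K and T_H = 293.71 K, so ΔT = 24.72 K.
The reversible limit is COP_HP = T_H/ΔT = 11.88, so W_min = Q_H/COP = Q_H·ΔT/T_H.
W_min = 3900 × 24.72/293.71 = 328.3 MJ = 311200 Btu.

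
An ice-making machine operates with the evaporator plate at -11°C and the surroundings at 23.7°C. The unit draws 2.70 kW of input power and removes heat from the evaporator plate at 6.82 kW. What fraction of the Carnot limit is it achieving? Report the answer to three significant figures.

0.334

COP_actual = Q̇_C/Ẇ = 6.820/2.700 = 2.526.
In absolute terms T_C = 262.15 K and T_H = 296.85 K, so ΔT = 34.70 K.
COP_Carnot = T_C/ΔT = 262.15/34.70 = 7.555.
η_II = COP_actual/COP_Carnot = 2.526/7.555 = 0.3343.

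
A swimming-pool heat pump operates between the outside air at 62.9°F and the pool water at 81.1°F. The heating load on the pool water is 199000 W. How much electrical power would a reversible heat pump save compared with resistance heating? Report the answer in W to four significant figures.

In absolute terms T_C = 290.32 K and T_H = 300.43 K, so ΔT = 10.11 K.
COP_Carnot = T_H/ΔT = 300.43/10.11 = 29.71.
Resistance heating needs Ẇ_res = Q̇_H = 199000 W; the reversible heat pump needs only Ẇ_hp = Q̇_H/COP = 6697 W.
Saving = 199000 − 6697 = 192300 W.

192300 W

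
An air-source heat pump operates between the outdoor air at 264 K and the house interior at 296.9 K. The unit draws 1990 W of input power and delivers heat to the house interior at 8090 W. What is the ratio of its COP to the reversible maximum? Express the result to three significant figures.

0.450

COP_actual = Q̇_H/Ẇ = 8090/1990 = 4.065.
The reservoir spacing is ΔT = 296.9 − 264 = 32.90 K.
COP_Carnot = T_H/ΔT = 296.90/32.90 = 9.024.
η_II = COP_actual/COP_Carnot = 4.065/9.024 = 0.4505.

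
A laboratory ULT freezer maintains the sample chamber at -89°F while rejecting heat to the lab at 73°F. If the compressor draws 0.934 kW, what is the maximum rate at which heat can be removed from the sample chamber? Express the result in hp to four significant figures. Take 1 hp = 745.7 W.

2.866 hp

In absolute terms T_C = 205.93 K and T_H = 295.93 K, so ΔT = 90.00 K.
COP_Carnot = T_C/ΔT = 205.93/90.00 = 2.288.
Q̇_max = COP_Carnot × Ẇ = 2.288 × 0.9340 kW = 2.137 kW = 2.866 hp.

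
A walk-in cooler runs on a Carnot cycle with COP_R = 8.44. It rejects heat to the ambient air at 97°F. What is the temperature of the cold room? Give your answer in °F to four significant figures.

For a Carnot refrigerator COP_R = T_C/(T_H − T_C), so T_C = COP·T_H/(1 + COP).
With T_H = 309.26 K, T_C = 8.44 × 309.26/9.440 = 276.50 K.
Converting, 276.50 K = 38.03°F.

38.03 °F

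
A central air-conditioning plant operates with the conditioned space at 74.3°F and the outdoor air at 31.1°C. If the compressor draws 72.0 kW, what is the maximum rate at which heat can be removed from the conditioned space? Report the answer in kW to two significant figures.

In absolute terms T_C = 296.65 K and T_H = 304.25 K, so ΔT = 7.600 K.
COP_Carnot = T_C/ΔT = 296.65/7.600 = 39.03.
Q̇_max = COP_Carnot × Ẇ = 39.03 × 72.00 kW = 2810 kW.

2800 kW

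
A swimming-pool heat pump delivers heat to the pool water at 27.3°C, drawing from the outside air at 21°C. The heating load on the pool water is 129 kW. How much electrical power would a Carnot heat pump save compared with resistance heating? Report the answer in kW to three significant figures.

In absolute terms T_C = 294.15 K and T_H = 300.45 K, so ΔT = 6.300 K.
COP_Carnot = T_H/ΔT = 300.45/6.300 = 47.69.
Resistance heating needs Ẇ_res = Q̇_H = 129.0 kW; the reversible heat pump needs only Ẇ_hp = Q̇_H/COP = 2.705 kW.
Saving = 129.0 − 2.705 = 126.3 kW.

126 kW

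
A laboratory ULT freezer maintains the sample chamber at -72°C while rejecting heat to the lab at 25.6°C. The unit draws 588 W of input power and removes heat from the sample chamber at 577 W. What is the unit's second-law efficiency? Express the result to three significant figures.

COP_actual = Q̇_C/Ẇ = 577.0/588.0 = 0.9813.
In absolute terms T_C = 201.15 K and T_H = 298.75 K, so ΔT = 97.60 K.
COP_Carnot = T_C/ΔT = 201.15/97.60 = 2.061.
η_II = COP_actual/COP_Carnot = 0.9813/2.061 = 0.4761.

0.476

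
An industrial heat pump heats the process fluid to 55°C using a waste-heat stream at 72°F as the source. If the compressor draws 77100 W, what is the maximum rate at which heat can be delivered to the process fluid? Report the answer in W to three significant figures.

In absolute terms T_C = 295.37 K and T_H = 328.15 K, so ΔT = 32.78 K.
COP_Carnot = T_H/ΔT = 328.15/32.78 = 10.01.
Q̇_max = COP_Carnot × Ẇ = 10.01 × 77100 W = 771900 W.

772000 W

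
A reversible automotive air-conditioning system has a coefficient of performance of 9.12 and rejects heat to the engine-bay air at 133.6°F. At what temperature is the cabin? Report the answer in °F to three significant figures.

75.0 °F

For a Carnot refrigerator COP_R = T_C/(T_H − T_C), so T_C = COP·T_H/(1 + COP).
With T_H = 329.59 K, T_C = 9.12 × 329.59/10.12 = 297.03 K.
Converting, 297.03 K = 74.98°F.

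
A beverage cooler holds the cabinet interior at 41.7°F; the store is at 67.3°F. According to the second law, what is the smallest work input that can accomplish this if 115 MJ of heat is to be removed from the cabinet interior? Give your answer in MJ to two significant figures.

In absolute terms T_C = 278.54 K and T_H = 292.76 K, so ΔT = 14.22 K.
The reversible limit is COP_R = T_C/ΔT = 19.58, so W_min = Q_C/COP = Q_C·ΔT/T_C.
W_min = 115.0 × 14.22/278.54 = 5.872 MJ.

5.9 MJ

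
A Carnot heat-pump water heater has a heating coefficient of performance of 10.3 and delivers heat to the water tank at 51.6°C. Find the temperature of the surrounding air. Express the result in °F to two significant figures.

68 °F

COP_HP = T_H/(T_H − T_C) gives T_H − T_C = T_H/COP.
With T_H = 324.75 K, T_C = 324.75 × (1 − 1/10.3) = 293.22 K.
Converting, 293.22 K = 68.13°F.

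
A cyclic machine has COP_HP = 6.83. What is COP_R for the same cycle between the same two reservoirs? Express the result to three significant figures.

5.83

Since Q_H = Q_C + W for any cycle, COP_R = Q_C/W = Q_H/W − 1.
COP_R = 6.83 − 1 = 5.83.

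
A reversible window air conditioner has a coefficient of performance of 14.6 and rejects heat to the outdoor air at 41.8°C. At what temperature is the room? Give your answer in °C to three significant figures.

21.6 °C

For a Carnot refrigerator COP_R = T_C/(T_H − T_C), so T_C = COP·T_H/(1 + COP).
With T_H = 314.95 K, T_C = 14.6 × 314.95/15.60 = 294.76 K.
Converting, 294.76 K = 21.61°C.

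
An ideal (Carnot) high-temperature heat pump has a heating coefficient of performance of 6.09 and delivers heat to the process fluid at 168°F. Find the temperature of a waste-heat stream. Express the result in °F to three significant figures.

COP_HP = T_H/(T_H − T_C) gives T_H − T_C = T_H/COP.
With T_H = 348.71 K, T_C = 348.71 × (1 − 1/6.09) = 291.45 K.
Converting, 291.45 K = 64.93°F.

64.9 °F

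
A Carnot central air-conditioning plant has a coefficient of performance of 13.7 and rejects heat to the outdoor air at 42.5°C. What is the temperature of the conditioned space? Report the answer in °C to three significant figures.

For a Carnot refrigerator COP_R = T_C/(T_H − T_C), so T_C = COP·T_H/(1 + COP).
With T_H = 315.65 K, T_C = 13.7 × 315.65/14.70 = 294.18 K.
Converting, 294.18 K = 21.03°C.

21.0 °C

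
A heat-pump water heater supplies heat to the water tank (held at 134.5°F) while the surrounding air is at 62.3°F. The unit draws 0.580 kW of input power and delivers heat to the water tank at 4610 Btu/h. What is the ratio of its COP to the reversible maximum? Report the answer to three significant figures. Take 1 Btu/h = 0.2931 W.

Converting, Q̇_H = 4610 Btu/h = 1.351 kW, so COP_actual = Q̇_H/Ẇ = 1.351/0.5800 = 2.330.
In absolute terms T_C = 289.98 K and T_H = 330.09 K, so ΔT = 40.11 K.
COP_Carnot = T_H/ΔT = 330.09/40.11 = 8.230.
η_II = COP_actual/COP_Carnot = 2.330/8.230 = 0.2831.

0.283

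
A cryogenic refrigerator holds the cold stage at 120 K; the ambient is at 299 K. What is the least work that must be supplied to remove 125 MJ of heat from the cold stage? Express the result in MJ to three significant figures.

186 MJ

The reservoir spacing is ΔT = 299 − 120 = 179.0 K.
The reversible limit is COP_R = T_C/ΔT = 0.6704, so W_min = Q_C/COP = Q_C·ΔT/T_C.
W_min = 125.0 × 179.0/120.00 = 186.5 MJ.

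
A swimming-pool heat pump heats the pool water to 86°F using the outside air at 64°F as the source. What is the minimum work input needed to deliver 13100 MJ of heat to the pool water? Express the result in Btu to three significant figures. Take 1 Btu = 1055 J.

In absolute terms T_C = 290.93 K and T_H = 303.15 K, so ΔT = 12.22 K.
The reversible limit is COP_HP = T_H/ΔT = 24.80, so W_min = Q_H/COP = Q_H·ΔT/T_H.
W_min = 13100 × 12.22/303.15 = 528.2 MJ = 500600 Btu.

501000 Btu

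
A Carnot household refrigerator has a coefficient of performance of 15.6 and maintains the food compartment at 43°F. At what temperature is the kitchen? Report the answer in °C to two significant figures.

24 °C

COP_R = T_C/(T_H − T_C) gives T_H − T_C = T_C/COP.
With T_C = 279.26 K, T_H = 279.26 × (1 + 1/15.6) = 297.16 K.
Converting, 297.16 K = 24.01°C.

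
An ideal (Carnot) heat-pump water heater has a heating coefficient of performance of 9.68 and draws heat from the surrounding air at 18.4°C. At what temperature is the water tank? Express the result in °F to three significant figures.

126 °F

COP_HP = T_H/(T_H − T_C) rearranges to T_H = COP·T_C/(COP − 1).
With T_C = 291.55 K, T_H = 9.68 × 291.55/8.680 = 325.14 K.
Converting, 325.14 K = 125.58°F.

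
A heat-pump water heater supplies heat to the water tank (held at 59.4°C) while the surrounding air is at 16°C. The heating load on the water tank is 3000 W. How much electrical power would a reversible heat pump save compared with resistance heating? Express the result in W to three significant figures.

2610 W

In absolute terms T_C = 289.15 K and T_H = 332.55 K, so ΔT = 43.40 K.
COP_Carnot = T_H/ΔT = 332.55/43.40 = 7.662.
Resistance heating needs Ẇ_res = Q̇_H = 3000 W; the reversible heat pump needs only Ẇ_hp = Q̇_H/COP = 391.5 W.
Saving = 3000 − 391.5 = 2608 W.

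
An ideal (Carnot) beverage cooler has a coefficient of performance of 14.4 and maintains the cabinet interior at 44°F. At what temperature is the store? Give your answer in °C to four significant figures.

COP_R = T_C/(T_H − T_C) gives T_H − T_C = T_C/COP.
With T_C = 279.82 K, T_H = 279.82 × (1 + 1/14.4) = 299.25 K.
Converting, 299.25 K = 26.10°C.

26.10 °C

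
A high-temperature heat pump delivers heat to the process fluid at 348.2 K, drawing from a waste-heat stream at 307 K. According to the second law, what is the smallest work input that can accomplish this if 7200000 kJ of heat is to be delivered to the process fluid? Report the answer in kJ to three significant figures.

852000 kJ

The reservoir spacing is ΔT = 348.2 − 307 = 41.20 K.
The reversible limit is COP_HP = T_H/ΔT = 8.451, so W_min = Q_H/COP = Q_H·ΔT/T_H.
W_min = 7200000 × 41.20/348.20 = 851900 kJ.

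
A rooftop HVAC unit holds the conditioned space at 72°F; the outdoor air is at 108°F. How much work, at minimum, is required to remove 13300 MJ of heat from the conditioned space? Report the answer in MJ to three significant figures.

In absolute terms T_C = 295.37 K and T_H = 315.37 K, so ΔT = 20.00 K.
The reversible limit is COP_R = T_C/ΔT = 14.77, so W_min = Q_C/COP = Q_C·ΔT/T_C.
W_min = 13300 × 20.00/295.37 = 900.6 MJ.

901 MJ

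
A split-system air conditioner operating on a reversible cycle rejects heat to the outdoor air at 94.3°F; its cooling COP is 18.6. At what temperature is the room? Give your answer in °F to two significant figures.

66 °F

For a Carnot refrigerator COP_R = T_C/(T_H − T_C), so T_C = COP·T_H/(1 + COP).
With T_H = 307.76 K, T_C = 18.6 × 307.76/19.60 = 292.06 K.
Converting, 292.06 K = 66.04°F.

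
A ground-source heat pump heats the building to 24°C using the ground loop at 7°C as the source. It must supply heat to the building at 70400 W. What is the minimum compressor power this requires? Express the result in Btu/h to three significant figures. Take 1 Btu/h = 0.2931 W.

In absolute terms T_C = 280.15 K and T_H = 297.15 K, so ΔT = 17.00 K.
COP_Carnot = T_H/ΔT = 297.15/17.00 = 17.48.
Ẇ_min = Q̇/COP_Carnot = 70400/17.48 = 4028 W = 13740 Btu/h.

13700 Btu/h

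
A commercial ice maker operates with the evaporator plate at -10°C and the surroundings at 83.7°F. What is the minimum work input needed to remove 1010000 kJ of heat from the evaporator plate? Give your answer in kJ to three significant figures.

149000 kJ

In absolute terms T_C = 263.15 K and T_H = 301.87 K, so ΔT = 38.72 K.
The reversible limit is COP_R = T_C/ΔT = 6.796, so W_min = Q_C/COP = Q_C·ΔT/T_C.
W_min = 1010000 × 38.72/263.15 = 148600 kJ.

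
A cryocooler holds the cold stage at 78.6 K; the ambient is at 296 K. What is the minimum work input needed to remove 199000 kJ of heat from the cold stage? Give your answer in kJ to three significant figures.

550000 kJ

The reservoir spacing is ΔT = 296 − 78.6 = 217.4 K.
The reversible limit is COP_R = T_C/ΔT = 0.3615, so W_min = Q_C/COP = Q_C·ΔT/T_C.
W_min = 199000 × 217.4/78.60 = 550400 kJ.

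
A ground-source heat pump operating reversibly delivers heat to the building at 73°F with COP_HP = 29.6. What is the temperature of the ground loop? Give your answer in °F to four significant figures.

55.00 °F

COP_HP = T_H/(T_H − T_C) gives T_H − T_C = T_H/COP.
With T_H = 295.93 K, T_C = 295.93 × (1 − 1/29.6) = 285.93 K.
Converting, 285.93 K = 55.00°F.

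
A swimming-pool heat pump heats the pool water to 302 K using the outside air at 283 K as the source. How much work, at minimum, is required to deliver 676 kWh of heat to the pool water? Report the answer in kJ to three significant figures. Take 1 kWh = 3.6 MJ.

153000 kJ

The reservoir spacing is ΔT = 302 − 283 = 19.00 K.
The reversible limit is COP_HP = T_H/ΔT = 15.89, so W_min = Q_H/COP = Q_H·ΔT/T_H.
W_min = 676.0 × 19.00/302.00 = 42.53 kWh = 153100 kJ.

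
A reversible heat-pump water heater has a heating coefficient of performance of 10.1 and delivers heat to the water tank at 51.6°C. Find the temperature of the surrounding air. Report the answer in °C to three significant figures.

19.4 °C

COP_HP = T_H/(T_H − T_C) gives T_H − T_C = T_H/COP.
With T_H = 324.75 K, T_C = 324.75 × (1 − 1/10.1) = 292.60 K.
Converting, 292.60 K = 19.45°C.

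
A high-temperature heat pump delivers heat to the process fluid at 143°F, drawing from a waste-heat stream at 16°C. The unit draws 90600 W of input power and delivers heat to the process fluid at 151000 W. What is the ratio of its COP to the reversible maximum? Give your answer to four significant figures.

0.2273

COP_actual = Q̇_H/Ẇ = 151000/90600 = 1.667.
In absolute terms T_C = 289.15 K and T_H = 334.82 K, so ΔT = 45.67 K.
COP_Carnot = T_H/ΔT = 334.82/45.67 = 7.332.
η_II = COP_actual/COP_Carnot = 1.667/7.332 = 0.2273.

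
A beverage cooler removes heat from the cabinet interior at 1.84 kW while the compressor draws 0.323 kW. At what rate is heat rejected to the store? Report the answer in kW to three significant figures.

2.16 kW

For a cyclic device the first law requires Q̇_H = Q̇_C + Ẇ.
Q̇_H = Q̇_C + Ẇ = 2.163 kW.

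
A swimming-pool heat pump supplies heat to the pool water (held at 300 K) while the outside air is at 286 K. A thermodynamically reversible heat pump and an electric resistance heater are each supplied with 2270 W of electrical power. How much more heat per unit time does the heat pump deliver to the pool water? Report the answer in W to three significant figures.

The reservoir spacing is ΔT = 300 − 286 = 14.00 K.
COP_Carnot = T_H/ΔT = 300.00/14.00 = 21.43.
The heat pump delivers Q̇_H = COP × Ẇ = 48640 W; the resistance heater delivers Ẇ = 2270 W.
Extra = (COP − 1)·Ẇ = 46370 W.

46400 W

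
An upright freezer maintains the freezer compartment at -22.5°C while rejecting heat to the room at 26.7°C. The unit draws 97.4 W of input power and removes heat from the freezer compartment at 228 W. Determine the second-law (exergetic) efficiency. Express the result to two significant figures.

COP_actual = Q̇_C/Ẇ = 228.0/97.40 = 2.341.
In absolute terms T_C = 250.65 K and T_H = 299.85 K, so ΔT = 49.20 K.
COP_Carnot = T_C/ΔT = 250.65/49.20 = 5.095.
η_II = COP_actual/COP_Carnot = 2.341/5.095 = 0.4595.

0.46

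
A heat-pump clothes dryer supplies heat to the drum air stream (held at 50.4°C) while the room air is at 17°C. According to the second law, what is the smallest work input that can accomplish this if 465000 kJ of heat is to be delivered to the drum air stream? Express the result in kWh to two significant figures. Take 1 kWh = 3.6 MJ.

13 kWh

In absolute terms T_C = 290.15 K and T_H = 323.55 K, so ΔT = 33.40 K.
The reversible limit is COP_HP = T_H/ΔT = 9.687, so W_min = Q_H/COP = Q_H·ΔT/T_H.
W_min = 465000 × 33.40/323.55 = 48000 kJ = 13.33 kWh.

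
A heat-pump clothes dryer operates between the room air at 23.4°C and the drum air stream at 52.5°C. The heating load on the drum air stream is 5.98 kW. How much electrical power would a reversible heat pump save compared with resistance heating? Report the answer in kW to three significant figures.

5.45 kW

In absolute terms T_C = 296.55 K and T_H = 325.65 K, so ΔT = 29.10 K.
COP_Carnot = T_H/ΔT = 325.65/29.10 = 11.19.
Resistance heating needs Ẇ_res = Q̇_H = 5.980 kW; the reversible heat pump needs only Ẇ_hp = Q̇_H/COP = 0.5344 kW.
Saving = 5.980 − 0.5344 = 5.446 kW.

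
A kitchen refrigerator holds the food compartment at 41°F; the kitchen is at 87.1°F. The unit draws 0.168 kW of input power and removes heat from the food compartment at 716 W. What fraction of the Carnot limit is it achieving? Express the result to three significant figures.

0.392

Converting, Q̇_C = 716.0 W = 0.7160 kW, so COP_actual = Q̇_C/Ẇ = 0.7160/0.1680 = 4.262.
In absolute terms T_C = 278.15 K and T_H = 303.76 K, so ΔT = 25.61 K.
COP_Carnot = T_C/ΔT = 278.15/25.61 = 10.86.
η_II = COP_actual/COP_Carnot = 4.262/10.86 = 0.3924.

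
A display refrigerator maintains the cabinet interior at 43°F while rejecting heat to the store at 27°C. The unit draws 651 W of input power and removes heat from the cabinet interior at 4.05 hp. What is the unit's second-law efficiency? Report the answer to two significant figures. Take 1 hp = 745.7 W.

Converting, Q̇_C = 4.050 hp = 3020 W, so COP_actual = Q̇_C/Ẇ = 3020/651.0 = 4.639.
In absolute terms T_C = 279.26 K and T_H = 300.15 K, so ΔT = 20.89 K.
COP_Carnot = T_C/ΔT = 279.26/20.89 = 13.37.
η_II = COP_actual/COP_Carnot = 4.639/13.37 = 0.3470.

0.35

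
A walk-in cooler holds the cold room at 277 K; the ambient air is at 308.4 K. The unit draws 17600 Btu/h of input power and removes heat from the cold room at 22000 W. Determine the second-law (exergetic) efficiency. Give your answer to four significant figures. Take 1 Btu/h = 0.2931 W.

0.4834

Converting, Q̇_C = 22000 W = 75060 Btu/h, so COP_actual = Q̇_C/Ẇ = 75060/17600 = 4.265.
The reservoir spacing is ΔT = 308.4 − 277 = 31.40 K.
COP_Carnot = T_C/ΔT = 277.00/31.40 = 8.822.
η_II = COP_actual/COP_Carnot = 4.265/8.822 = 0.4834.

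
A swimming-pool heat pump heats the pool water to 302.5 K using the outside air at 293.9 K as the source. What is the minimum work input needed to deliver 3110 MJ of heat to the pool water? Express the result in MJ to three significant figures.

88.4 MJ

The reservoir spacing is ΔT = 302.5 − 293.9 = 8.600 K.
The reversible limit is COP_HP = T_H/ΔT = 35.17, so W_min = Q_H/COP = Q_H·ΔT/T_H.
W_min = 3110 × 8.600/302.50 = 88.42 MJ.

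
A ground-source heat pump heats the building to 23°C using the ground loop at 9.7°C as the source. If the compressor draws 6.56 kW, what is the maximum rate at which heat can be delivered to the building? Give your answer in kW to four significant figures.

146.1 kW

In absolute terms T_C = 282.85 K and T_H = 296.15 K, so ΔT = 13.30 K.
COP_Carnot = T_H/ΔT = 296.15/13.30 = 22.27.
Q̇_max = COP_Carnot × Ẇ = 22.27 × 6.560 kW = 146.1 kW.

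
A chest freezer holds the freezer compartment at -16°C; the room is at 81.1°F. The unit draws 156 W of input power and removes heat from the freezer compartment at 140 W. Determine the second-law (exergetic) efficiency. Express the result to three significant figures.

COP_actual = Q̇_C/Ẇ = 140.0/156.0 = 0.8974.
In absolute terms T_C = 257.15 K and T_H = 300.43 K, so ΔT = 43.28 K.
COP_Carnot = T_C/ΔT = 257.15/43.28 = 5.942.
η_II = COP_actual/COP_Carnot = 0.8974/5.942 = 0.1510.

0.151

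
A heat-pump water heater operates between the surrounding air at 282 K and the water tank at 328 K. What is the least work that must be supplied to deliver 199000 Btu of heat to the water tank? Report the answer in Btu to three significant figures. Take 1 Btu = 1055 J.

27900 Btu

The reservoir spacing is ΔT = 328 − 282 = 46.00 K.
The reversible limit is COP_HP = T_H/ΔT = 7.130, so W_min = Q_H/COP = Q_H·ΔT/T_H.
W_min = 199000 × 46.00/328.00 = 27910 Btu.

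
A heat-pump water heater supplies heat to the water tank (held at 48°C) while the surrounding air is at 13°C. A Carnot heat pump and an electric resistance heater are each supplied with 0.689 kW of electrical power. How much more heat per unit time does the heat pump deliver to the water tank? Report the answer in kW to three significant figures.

In absolute terms T_C = 286.15 K and T_H = 321.15 K, so ΔT = 35.00 K.
COP_Carnot = T_H/ΔT = 321.15/35.00 = 9.176.
The heat pump delivers Q̇_H = COP × Ẇ = 6.322 kW; the resistance heater delivers Ẇ = 0.6890 kW.
Extra = (COP − 1)·Ẇ = 5.633 kW.

5.63 kW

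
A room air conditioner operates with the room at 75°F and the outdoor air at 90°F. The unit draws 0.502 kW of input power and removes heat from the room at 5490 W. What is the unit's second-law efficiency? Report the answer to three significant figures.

Converting, Q̇_C = 5490 W = 5.490 kW, so COP_actual = Q̇_C/Ẇ = 5.490/0.5020 = 10.94.
In absolute terms T_C = 297.04 K and T_H = 305.37 K, so ΔT = 8.333 K.
COP_Carnot = T_C/ΔT = 297.04/8.333 = 35.64.
η_II = COP_actual/COP_Carnot = 10.94/35.64 = 0.3068.

0.307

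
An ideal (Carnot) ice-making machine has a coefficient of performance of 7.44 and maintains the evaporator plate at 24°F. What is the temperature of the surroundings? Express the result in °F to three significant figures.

COP_R = T_C/(T_H − T_C) gives T_H − T_C = T_C/COP.
With T_C = 268.71 K, T_H = 268.71 × (1 + 1/7.44) = 304.82 K.
Converting, 304.82 K = 89.01°F.

89.0 °F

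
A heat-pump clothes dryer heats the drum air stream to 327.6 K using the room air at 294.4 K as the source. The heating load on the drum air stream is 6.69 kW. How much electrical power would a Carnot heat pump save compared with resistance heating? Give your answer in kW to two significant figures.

The reservoir spacing is ΔT = 327.6 − 294.4 = 33.20 K.
COP_Carnot = T_H/ΔT = 327.60/33.20 = 9.867.
Resistance heating needs Ẇ_res = Q̇_H = 6.690 kW; the reversible heat pump needs only Ẇ_hp = Q̇_H/COP = 0.6780 kW.
Saving = 6.690 − 0.6780 = 6.012 kW.

6.0 kW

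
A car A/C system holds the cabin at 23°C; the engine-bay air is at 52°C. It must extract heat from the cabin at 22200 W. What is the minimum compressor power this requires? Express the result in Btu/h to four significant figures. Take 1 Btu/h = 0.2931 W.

7417 Btu/h

In absolute terms T_C = 296.15 K and T_H = 325.15 K, so ΔT = 29.00 K.
COP_Carnot = T_C/ΔT = 296.15/29.00 = 10.21.
Ẇ_min = Q̇/COP_Carnot = 22200/10.21 = 2174 W = 7417 Btu/h.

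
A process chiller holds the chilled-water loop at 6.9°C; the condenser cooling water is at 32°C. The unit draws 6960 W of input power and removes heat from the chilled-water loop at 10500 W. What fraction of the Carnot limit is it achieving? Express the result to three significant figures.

COP_actual = Q̇_C/Ẇ = 10500/6960 = 1.509.
In absolute terms T_C = 280.05 K and T_H = 305.15 K, so ΔT = 25.10 K.
COP_Carnot = T_C/ΔT = 280.05/25.10 = 11.16.
η_II = COP_actual/COP_Carnot = 1.509/11.16 = 0.1352.

0.135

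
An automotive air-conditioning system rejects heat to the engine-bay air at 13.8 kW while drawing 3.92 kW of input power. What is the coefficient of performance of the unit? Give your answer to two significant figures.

The first law gives Q̇_H = Q̇_C + Ẇ, so the three rates are Q̇_C = 9.880, Q̇_H = 13.80, Ẇ = 3.920 kW.
COP_R = Q̇_C/Ẇ = 9.880/3.920 = 2.520.

2.5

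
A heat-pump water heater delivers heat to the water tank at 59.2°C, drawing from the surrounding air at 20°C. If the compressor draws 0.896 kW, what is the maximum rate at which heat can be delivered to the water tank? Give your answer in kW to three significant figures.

7.60 kW

In absolute terms T_C = 293.15 K and T_H = 332.35 K, so ΔT = 39.20 K.
COP_Carnot = T_H/ΔT = 332.35/39.20 = 8.478.
Q̇_max = COP_Carnot × Ẇ = 8.478 × 0.8960 kW = 7.597 kW.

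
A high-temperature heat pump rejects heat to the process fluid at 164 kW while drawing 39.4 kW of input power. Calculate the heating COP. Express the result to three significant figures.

The first law gives Q̇_H = Q̇_C + Ẇ, so the three rates are Q̇_C = 124.6, Q̇_H = 164.0, Ẇ = 39.40 kW.
COP_HP = Q̇_H/Ẇ = 164.0/39.40 = 4.162.

4.16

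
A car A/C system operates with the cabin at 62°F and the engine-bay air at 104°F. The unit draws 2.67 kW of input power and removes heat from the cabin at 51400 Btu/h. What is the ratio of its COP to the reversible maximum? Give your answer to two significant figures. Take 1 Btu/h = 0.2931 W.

0.45

Converting, Q̇_C = 51400 Btu/h = 15.07 kW, so COP_actual = Q̇_C/Ẇ = 15.07/2.670 = 5.642.
In absolute terms T_C = 289.82 K and T_H = 313.15 K, so ΔT = 23.33 K.
COP_Carnot = T_C/ΔT = 289.82/23.33 = 12.42.
η_II = COP_actual/COP_Carnot = 5.642/12.42 = 0.4543.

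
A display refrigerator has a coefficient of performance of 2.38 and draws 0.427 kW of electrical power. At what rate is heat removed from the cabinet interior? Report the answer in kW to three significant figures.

1.02 kW

Q̇_C = COP × Ẇ = 2.38 × 0.4270 = 1.016 kW.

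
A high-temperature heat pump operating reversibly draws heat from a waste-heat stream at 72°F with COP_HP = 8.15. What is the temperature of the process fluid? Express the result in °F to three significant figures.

COP_HP = T_H/(T_H − T_C) rearranges to T_H = COP·T_C/(COP − 1).
With T_C = 295.37 K, T_H = 8.15 × 295.37/7.150 = 336.68 K.
Converting, 336.68 K = 146.36°F.

146 °F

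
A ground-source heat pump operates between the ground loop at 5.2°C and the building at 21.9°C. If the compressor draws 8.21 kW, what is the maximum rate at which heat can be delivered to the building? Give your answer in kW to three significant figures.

145 kW

In absolute terms T_C = 278.35 K and T_H = 295.05 K, so ΔT = 16.70 K.
COP_Carnot = T_H/ΔT = 295.05/16.70 = 17.67.
Q̇_max = COP_Carnot × Ẇ = 17.67 × 8.210 kW = 145.1 kW.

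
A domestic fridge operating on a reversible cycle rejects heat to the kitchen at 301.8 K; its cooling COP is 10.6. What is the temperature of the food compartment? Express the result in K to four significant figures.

For a Carnot refrigerator COP_R = T_C/(T_H − T_C), so T_C = COP·T_H/(1 + COP).
With T_H = 301.80 K, T_C = 10.6 × 301.80/11.60 = 275.78 K.

275.8 K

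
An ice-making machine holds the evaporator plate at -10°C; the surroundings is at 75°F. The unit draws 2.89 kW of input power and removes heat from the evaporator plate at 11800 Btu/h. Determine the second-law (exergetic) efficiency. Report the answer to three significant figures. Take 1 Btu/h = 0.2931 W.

0.154

Converting, Q̇_C = 11800 Btu/h = 3.459 kW, so COP_actual = Q̇_C/Ẇ = 3.459/2.890 = 1.197.
In absolute terms T_C = 263.15 K and T_H = 297.04 K, so ΔT = 33.89 K.
COP_Carnot = T_C/ΔT = 263.15/33.89 = 7.765.
η_II = COP_actual/COP_Carnot = 1.197/7.765 = 0.1541.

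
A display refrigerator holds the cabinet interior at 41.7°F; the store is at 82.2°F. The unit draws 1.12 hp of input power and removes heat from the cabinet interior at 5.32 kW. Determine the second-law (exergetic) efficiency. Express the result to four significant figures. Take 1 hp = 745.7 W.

0.5145

Converting, Q̇_C = 5.320 kW = 7.134 hp, so COP_actual = Q̇_C/Ẇ = 7.134/1.120 = 6.370.
In absolute terms T_C = 278.54 K and T_H = 301.04 K, so ΔT = 22.50 K.
COP_Carnot = T_C/ΔT = 278.54/22.50 = 12.38.
η_II = COP_actual/COP_Carnot = 6.370/12.38 = 0.5145.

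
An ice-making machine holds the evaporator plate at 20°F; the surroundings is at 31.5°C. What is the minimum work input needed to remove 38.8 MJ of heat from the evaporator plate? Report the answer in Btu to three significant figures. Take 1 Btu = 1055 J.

5270 Btu

In absolute terms T_C = 266.48 K and T_H = 304.65 K, so ΔT = 38.17 K.
The reversible limit is COP_R = T_C/ΔT = 6.982, so W_min = Q_C/COP = Q_C·ΔT/T_C.
W_min = 38.80 × 38.17/266.48 = 5.557 MJ = 5267 Btu.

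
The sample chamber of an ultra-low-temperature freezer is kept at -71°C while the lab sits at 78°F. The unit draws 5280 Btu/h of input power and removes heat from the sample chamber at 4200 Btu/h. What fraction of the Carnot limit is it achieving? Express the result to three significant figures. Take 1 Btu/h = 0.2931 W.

0.380

COP_actual = Q̇_C/Ẇ = 4200/5280 = 0.7955.
In absolute terms T_C = 202.15 K and T_H = 298.71 K, so ΔT = 96.56 K.
COP_Carnot = T_C/ΔT = 202.15/96.56 = 2.094.
η_II = COP_actual/COP_Carnot = 0.7955/2.094 = 0.3799.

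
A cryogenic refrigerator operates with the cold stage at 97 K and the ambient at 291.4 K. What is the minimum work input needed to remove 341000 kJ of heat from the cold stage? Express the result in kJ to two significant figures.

The reservoir spacing is ΔT = 291.4 − 97 = 194.4 K.
The reversible limit is COP_R = T_C/ΔT = 0.4990, so W_min = Q_C/COP = Q_C·ΔT/T_C.
W_min = 341000 × 194.4/97.00 = 683400 kJ.

680000 kJ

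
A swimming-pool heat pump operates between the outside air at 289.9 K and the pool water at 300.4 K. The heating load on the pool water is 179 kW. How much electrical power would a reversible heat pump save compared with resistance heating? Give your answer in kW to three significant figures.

173 kW

The reservoir spacing is ΔT = 300.4 − 289.9 = 10.50 K.
COP_Carnot = T_H/ΔT = 300.40/10.50 = 28.61.
Resistance heating needs Ẇ_res = Q̇_H = 179.0 kW; the reversible heat pump needs only Ẇ_hp = Q̇_H/COP = 6.257 kW.
Saving = 179.0 − 6.257 = 172.7 kW.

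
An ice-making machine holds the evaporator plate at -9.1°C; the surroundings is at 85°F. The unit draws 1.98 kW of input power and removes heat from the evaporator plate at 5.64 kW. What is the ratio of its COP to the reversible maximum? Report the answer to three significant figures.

COP_actual = Q̇_C/Ẇ = 5.640/1.980 = 2.848.
In absolute terms T_C = 264.05 K and T_H = 302.59 K, so ΔT = 38.54 K.
COP_Carnot = T_C/ΔT = 264.05/38.54 = 6.851.
η_II = COP_actual/COP_Carnot = 2.848/6.851 = 0.4158.

0.416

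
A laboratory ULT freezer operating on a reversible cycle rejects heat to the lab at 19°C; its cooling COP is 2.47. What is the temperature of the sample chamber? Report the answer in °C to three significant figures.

For a Carnot refrigerator COP_R = T_C/(T_H − T_C), so T_C = COP·T_H/(1 + COP).
With T_H = 292.15 K, T_C = 2.47 × 292.15/3.470 = 207.96 K.
Converting, 207.96 K = -65.19°C.

-65.2 °C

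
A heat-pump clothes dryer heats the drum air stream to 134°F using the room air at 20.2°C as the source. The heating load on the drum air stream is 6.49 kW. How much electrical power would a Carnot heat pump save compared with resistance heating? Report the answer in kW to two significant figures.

In absolute terms T_C = 293.35 K and T_H = 329.82 K, so ΔT = 36.47 K.
COP_Carnot = T_H/ΔT = 329.82/36.47 = 9.044.
Resistance heating needs Ẇ_res = Q̇_H = 6.490 kW; the reversible heat pump needs only Ẇ_hp = Q̇_H/COP = 0.7176 kW.
Saving = 6.490 − 0.7176 = 5.772 kW.

5.8 kW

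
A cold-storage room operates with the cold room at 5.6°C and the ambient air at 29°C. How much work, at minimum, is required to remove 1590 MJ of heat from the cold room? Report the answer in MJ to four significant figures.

In absolute terms T_C = 278.75 K and T_H = 302.15 K, so ΔT = 23.40 K.
The reversible limit is COP_R = T_C/ΔT = 11.91, so W_min = Q_C/COP = Q_C·ΔT/T_C.
W_min = 1590 × 23.40/278.75 = 133.5 MJ.

133.5 MJ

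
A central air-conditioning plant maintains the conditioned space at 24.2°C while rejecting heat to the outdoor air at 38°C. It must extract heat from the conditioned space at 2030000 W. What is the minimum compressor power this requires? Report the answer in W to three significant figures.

94200 W

In absolute terms T_C = 297.35 K and T_H = 311.15 K, so ΔT = 13.80 K.
COP_Carnot = T_C/ΔT = 297.35/13.80 = 21.55.
Ẇ_min = Q̇/COP_Carnot = 2030000/21.55 = 94210 W.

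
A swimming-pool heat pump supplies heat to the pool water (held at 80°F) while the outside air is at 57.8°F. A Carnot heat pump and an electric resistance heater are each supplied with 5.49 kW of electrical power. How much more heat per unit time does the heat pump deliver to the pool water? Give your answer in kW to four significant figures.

128.0 kW

In absolute terms T_C = 287.48 K and T_H = 299.82 K, so ΔT = 12.33 K.
COP_Carnot = T_H/ΔT = 299.82/12.33 = 24.31.
The heat pump delivers Q̇_H = COP × Ẇ = 133.5 kW; the resistance heater delivers Ẇ = 5.490 kW.
Extra = (COP − 1)·Ẇ = 128.0 kW.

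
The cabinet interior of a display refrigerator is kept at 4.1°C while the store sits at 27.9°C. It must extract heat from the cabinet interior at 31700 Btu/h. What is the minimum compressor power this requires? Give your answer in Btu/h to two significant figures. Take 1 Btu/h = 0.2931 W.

2700 Btu/h

In absolute terms T_C = 277.25 K and T_H = 301.05 K, so ΔT = 23.80 K.
COP_Carnot = T_C/ΔT = 277.25/23.80 = 11.65.
Ẇ_min = Q̇/COP_Carnot = 31700/11.65 = 2721 Btu/h.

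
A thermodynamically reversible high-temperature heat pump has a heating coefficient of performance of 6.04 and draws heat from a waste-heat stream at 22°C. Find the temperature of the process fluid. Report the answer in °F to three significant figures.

177 °F

COP_HP = T_H/(T_H − T_C) rearranges to T_H = COP·T_C/(COP − 1).
With T_C = 295.15 K, T_H = 6.04 × 295.15/5.040 = 353.71 K.
Converting, 353.71 K = 177.01°F.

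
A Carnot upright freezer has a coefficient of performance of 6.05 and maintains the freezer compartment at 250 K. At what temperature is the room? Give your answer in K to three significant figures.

291 K

COP_R = T_C/(T_H − T_C) gives T_H − T_C = T_C/COP.
With T_C = 250.00 K, T_H = 250.00 × (1 + 1/6.05) = 291.32 K.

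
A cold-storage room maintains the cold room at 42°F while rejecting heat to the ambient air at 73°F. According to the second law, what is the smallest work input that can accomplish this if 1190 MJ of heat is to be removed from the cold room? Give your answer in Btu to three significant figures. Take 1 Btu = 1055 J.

In absolute terms T_C = 278.71 K and T_H = 295.93 K, so ΔT = 17.22 K.
The reversible limit is COP_R = T_C/ΔT = 16.18, so W_min = Q_C/COP = Q_C·ΔT/T_C.
W_min = 1190 × 17.22/278.71 = 73.53 MJ = 69700 Btu.

69700 Btu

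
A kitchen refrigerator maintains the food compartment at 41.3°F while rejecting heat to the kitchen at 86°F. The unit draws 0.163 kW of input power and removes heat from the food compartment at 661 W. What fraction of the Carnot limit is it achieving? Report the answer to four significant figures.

Converting, Q̇_C = 661.0 W = 0.6610 kW, so COP_actual = Q̇_C/Ẇ = 0.6610/0.1630 = 4.055.
In absolute terms T_C = 278.32 K and T_H = 303.15 K, so ΔT = 24.83 K.
COP_Carnot = T_C/ΔT = 278.32/24.83 = 11.21.
η_II = COP_actual/COP_Carnot = 4.055/11.21 = 0.3618.

0.3618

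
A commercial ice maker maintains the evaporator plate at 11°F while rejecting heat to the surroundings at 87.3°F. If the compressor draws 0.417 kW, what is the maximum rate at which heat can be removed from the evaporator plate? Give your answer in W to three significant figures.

2570 W

In absolute terms T_C = 261.48 K and T_H = 303.87 K, so ΔT = 42.39 K.
COP_Carnot = T_C/ΔT = 261.48/42.39 = 6.169.
Q̇_max = COP_Carnot × Ẇ = 6.169 × 0.4170 kW = 2.572 kW = 2572 W.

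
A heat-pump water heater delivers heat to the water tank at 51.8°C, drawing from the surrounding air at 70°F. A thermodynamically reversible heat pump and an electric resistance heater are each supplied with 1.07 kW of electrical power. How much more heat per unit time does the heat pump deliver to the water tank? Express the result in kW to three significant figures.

10.3 kW

In absolute terms T_C = 294.26 K and T_H = 324.95 K, so ΔT = 30.69 K.
COP_Carnot = T_H/ΔT = 324.95/30.69 = 10.59.
The heat pump delivers Q̇_H = COP × Ẇ = 11.33 kW; the resistance heater delivers Ẇ = 1.070 kW.
Extra = (COP − 1)·Ẇ = 10.26 kW.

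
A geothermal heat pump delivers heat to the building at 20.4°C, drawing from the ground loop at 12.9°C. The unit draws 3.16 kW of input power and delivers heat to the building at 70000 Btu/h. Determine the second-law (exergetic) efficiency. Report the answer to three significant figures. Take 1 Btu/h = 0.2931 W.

Converting, Q̇_H = 70000 Btu/h = 20.52 kW, so COP_actual = Q̇_H/Ẇ = 20.52/3.160 = 6.493.
In absolute terms T_C = 286.05 K and T_H = 293.55 K, so ΔT = 7.500 K.
COP_Carnot = T_H/ΔT = 293.55/7.500 = 39.14.
η_II = COP_actual/COP_Carnot = 6.493/39.14 = 0.1659.

0.166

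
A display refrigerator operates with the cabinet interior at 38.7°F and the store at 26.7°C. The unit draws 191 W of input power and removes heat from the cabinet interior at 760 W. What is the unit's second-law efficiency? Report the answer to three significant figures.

0.330

COP_actual = Q̇_C/Ẇ = 760.0/191.0 = 3.979.
In absolute terms T_C = 276.87 K and T_H = 299.85 K, so ΔT = 22.98 K.
COP_Carnot = T_C/ΔT = 276.87/22.98 = 12.05.
η_II = COP_actual/COP_Carnot = 3.979/12.05 = 0.3302.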